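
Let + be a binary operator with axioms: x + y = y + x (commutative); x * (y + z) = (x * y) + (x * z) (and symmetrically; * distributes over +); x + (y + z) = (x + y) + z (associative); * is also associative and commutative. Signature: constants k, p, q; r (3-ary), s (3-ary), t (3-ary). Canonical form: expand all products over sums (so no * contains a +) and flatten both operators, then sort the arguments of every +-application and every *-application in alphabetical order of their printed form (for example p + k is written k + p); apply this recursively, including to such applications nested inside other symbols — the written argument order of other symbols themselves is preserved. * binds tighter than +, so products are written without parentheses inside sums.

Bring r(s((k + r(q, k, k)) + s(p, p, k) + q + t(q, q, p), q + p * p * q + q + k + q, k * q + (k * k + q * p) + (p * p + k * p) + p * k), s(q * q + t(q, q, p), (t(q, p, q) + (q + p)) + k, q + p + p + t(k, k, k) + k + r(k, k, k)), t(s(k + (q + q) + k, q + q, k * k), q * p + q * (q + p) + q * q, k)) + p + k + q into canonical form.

Distribute:  r(s(k + q + r(q, k, k) + s(p, p, k) + t(q, q, p), k + p * p * q + q + q + q, k * k + k * p + k * p + k * q + p * p + p * q), s(q * q + t(q, q, p), k + p + q + t(q, p, q), k + p + p + q + r(k, k, k) + t(k, k, k)), t(s(k + k + q + q, q + q, k * k), p * q + p * q + q * q + q * q, k)) + p + k + q
Sort:  k + p + q + r(s(k + q + r(q, k, k) + s(p, p, k) + t(q, q, p), k + p * p * q + q + q + q, k * k + k * p + k * p + k * q + p * p + p * q), s(q * q + t(q, q, p), k + p + q + t(q, p, q), k + p + p + q + r(k, k, k) + t(k, k, k)), t(s(k + k + q + q, q + q, k * k), p * q + p * q + q * q + q * q, k))

Answer: k + p + q + r(s(k + q + r(q, k, k) + s(p, p, k) + t(q, q, p), k + p * p * q + q + q + q, k * k + k * p + k * p + k * q + p * p + p * q), s(q * q + t(q, q, p), k + p + q + t(q, p, q), k + p + p + q + r(k, k, k) + t(k, k, k)), t(s(k + k + q + q, q + q, k * k), p * q + p * q + q * q + q * q, k))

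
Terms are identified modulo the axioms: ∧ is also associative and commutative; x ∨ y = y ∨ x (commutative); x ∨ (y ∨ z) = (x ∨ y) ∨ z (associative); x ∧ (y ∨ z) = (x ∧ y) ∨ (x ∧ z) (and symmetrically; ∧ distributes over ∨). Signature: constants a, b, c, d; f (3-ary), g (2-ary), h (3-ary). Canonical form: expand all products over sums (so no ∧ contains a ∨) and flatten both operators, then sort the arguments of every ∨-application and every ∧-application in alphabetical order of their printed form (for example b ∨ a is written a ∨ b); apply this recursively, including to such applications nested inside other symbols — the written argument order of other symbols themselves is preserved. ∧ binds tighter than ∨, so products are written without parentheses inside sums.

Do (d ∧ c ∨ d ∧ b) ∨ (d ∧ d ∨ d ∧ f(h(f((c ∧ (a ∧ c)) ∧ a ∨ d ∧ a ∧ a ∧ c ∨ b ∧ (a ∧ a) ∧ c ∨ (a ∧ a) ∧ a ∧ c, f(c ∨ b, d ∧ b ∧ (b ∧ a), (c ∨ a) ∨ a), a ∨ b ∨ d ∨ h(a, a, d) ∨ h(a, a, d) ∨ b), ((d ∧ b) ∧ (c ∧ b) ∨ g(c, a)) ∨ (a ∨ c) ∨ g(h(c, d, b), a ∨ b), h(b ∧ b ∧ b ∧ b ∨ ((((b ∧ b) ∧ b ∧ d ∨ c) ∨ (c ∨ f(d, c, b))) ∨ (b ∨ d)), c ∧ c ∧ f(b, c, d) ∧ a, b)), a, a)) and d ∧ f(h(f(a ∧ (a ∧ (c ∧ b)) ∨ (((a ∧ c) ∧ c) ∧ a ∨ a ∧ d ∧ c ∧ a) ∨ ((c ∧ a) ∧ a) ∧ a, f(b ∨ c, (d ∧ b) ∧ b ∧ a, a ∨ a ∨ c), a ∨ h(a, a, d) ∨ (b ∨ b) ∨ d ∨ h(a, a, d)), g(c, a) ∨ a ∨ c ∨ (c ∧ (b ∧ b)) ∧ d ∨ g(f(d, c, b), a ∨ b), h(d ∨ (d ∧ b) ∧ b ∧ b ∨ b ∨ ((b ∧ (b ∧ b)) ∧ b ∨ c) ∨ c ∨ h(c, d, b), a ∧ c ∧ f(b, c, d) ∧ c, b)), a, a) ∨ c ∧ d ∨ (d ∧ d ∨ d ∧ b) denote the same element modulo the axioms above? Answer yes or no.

Left:  (d ∧ c ∨ d ∧ b) ∨ (d ∧ d ∨ d ∧ f(h(f((c ∧ (a ∧ c)) ∧ a ∨ d ∧ a ∧ a ∧ c ∨ b ∧ (a ∧ a) ∧ c ∨ (a ∧ a) ∧ a ∧ c, f(c ∨ b, d ∧ b ∧ (b ∧ a), (c ∨ a) ∨ a), a ∨ b ∨ d ∨ h(a, a, d) ∨ h(a, a, d) ∨ b), ((d ∧ b) ∧ (c ∧ b) ∨ g(c, a)) ∨ (a ∨ c) ∨ g(h(c, d, b), a ∨ b), h(b ∧ b ∧ b ∧ b ∨ ((((b ∧ b) ∧ b ∧ d ∨ c) ∨ (c ∨ f(d, c, b))) ∨ (b ∨ d)), c ∧ c ∧ f(b, c, d) ∧ a, b)), a, a))
  Flatten:  c ∧ d ∨ b ∧ d ∨ d ∧ d ∨ d ∧ f(h(f(a ∧ a ∧ a ∧ c ∨ a ∧ a ∧ b ∧ c ∨ a ∧ a ∧ c ∧ c ∨ a ∧ a ∧ c ∧ d, f(b ∨ c, a ∧ b ∧ b ∧ d, a ∨ a ∨ c), a ∨ b ∨ b ∨ d ∨ h(a, a, d) ∨ h(a, a, d)), a ∨ b ∧ b ∧ c ∧ d ∨ c ∨ g(c, a) ∨ g(h(c, d, b), a ∨ b), h(b ∨ b ∧ b ∧ b ∧ b ∨ b ∧ b ∧ b ∧ d ∨ c ∨ c ∨ d ∨ f(d, c, b), a ∧ c ∧ c ∧ f(b, c, d), b)), a, a)
  Sort:  b ∧ d ∨ c ∧ d ∨ d ∧ d ∨ d ∧ f(h(f(a ∧ a ∧ a ∧ c ∨ a ∧ a ∧ b ∧ c ∨ a ∧ a ∧ c ∧ c ∨ a ∧ a ∧ c ∧ d, f(b ∨ c, a ∧ b ∧ b ∧ d, a ∨ a ∨ c), a ∨ b ∨ b ∨ d ∨ h(a, a, d) ∨ h(a, a, d)), a ∨ b ∧ b ∧ c ∧ d ∨ c ∨ g(c, a) ∨ g(h(c, d, b), a ∨ b), h(b ∨ b ∧ b ∧ b ∧ b ∨ b ∧ b ∧ b ∧ d ∨ c ∨ c ∨ d ∨ f(d, c, b), a ∧ c ∧ c ∧ f(b, c, d), b)), a, a)
Right:  d ∧ f(h(f(a ∧ (a ∧ (c ∧ b)) ∨ (((a ∧ c) ∧ c) ∧ a ∨ a ∧ d ∧ c ∧ a) ∨ ((c ∧ a) ∧ a) ∧ a, f(b ∨ c, (d ∧ b) ∧ b ∧ a, a ∨ a ∨ c), a ∨ h(a, a, d) ∨ (b ∨ b) ∨ d ∨ h(a, a, d)), g(c, a) ∨ a ∨ c ∨ (c ∧ (b ∧ b)) ∧ d ∨ g(f(d, c, b), a ∨ b), h(d ∨ (d ∧ b) ∧ b ∧ b ∨ b ∨ ((b ∧ (b ∧ b)) ∧ b ∨ c) ∨ c ∨ h(c, d, b), a ∧ c ∧ f(b, c, d) ∧ c, b)), a, a) ∨ c ∧ d ∨ (d ∧ d ∨ d ∧ b)
  Un-nest:  d ∧ f(h(f(a ∧ a ∧ a ∧ c ∨ a ∧ a ∧ b ∧ c ∨ a ∧ a ∧ c ∧ c ∨ a ∧ a ∧ c ∧ d, f(b ∨ c, a ∧ b ∧ b ∧ d, a ∨ a ∨ c), a ∨ b ∨ b ∨ d ∨ h(a, a, d) ∨ h(a, a, d)), a ∨ b ∧ b ∧ c ∧ d ∨ c ∨ g(c, a) ∨ g(f(d, c, b), a ∨ b), h(b ∨ b ∧ b ∧ b ∧ b ∨ b ∧ b ∧ b ∧ d ∨ c ∨ c ∨ d ∨ h(c, d, b), a ∧ c ∧ c ∧ f(b, c, d), b)), a, a) ∨ c ∧ d ∨ d ∧ d ∨ b ∧ d
  Order the arguments:  b ∧ d ∨ c ∧ d ∨ d ∧ d ∨ d ∧ f(h(f(a ∧ a ∧ a ∧ c ∨ a ∧ a ∧ b ∧ c ∨ a ∧ a ∧ c ∧ c ∨ a ∧ a ∧ c ∧ d, f(b ∨ c, a ∧ b ∧ b ∧ d, a ∨ a ∨ c), a ∨ b ∨ b ∨ d ∨ h(a, a, d) ∨ h(a, a, d)), a ∨ b ∧ b ∧ c ∧ d ∨ c ∨ g(c, a) ∨ g(f(d, c, b), a ∨ b), h(b ∨ b ∧ b ∧ b ∧ b ∨ b ∧ b ∧ b ∧ d ∨ c ∨ c ∨ d ∨ h(c, d, b), a ∧ c ∧ c ∧ f(b, c, d), b)), a, a)

Answer: no — b ∧ d ∨ c ∧ d ∨ d ∧ d ∨ d ∧ f(h(f(a ∧ a ∧ a ∧ c ∨ a ∧ a ∧ b ∧ c ∨ a ∧ a ∧ c ∧ c ∨ a ∧ a ∧ c ∧ d, f(b ∨ c, a ∧ b ∧ b ∧ d, a ∨ a ∨ c), a ∨ b ∨ b ∨ d ∨ h(a, a, d) ∨ h(a, a, d)), a ∨ b ∧ b ∧ c ∧ d ∨ c ∨ g(c, a) ∨ g(h(c, d, b), a ∨ b), h(b ∨ b ∧ b ∧ b ∧ b ∨ b ∧ b ∧ b ∧ d ∨ c ∨ c ∨ d ∨ f(d, c, b), a ∧ c ∧ c ∧ f(b, c, d), b)), a, a) vs b ∧ d ∨ c ∧ d ∨ d ∧ d ∨ d ∧ f(h(f(a ∧ a ∧ a ∧ c ∨ a ∧ a ∧ b ∧ c ∨ a ∧ a ∧ c ∧ c ∨ a ∧ a ∧ c ∧ d, f(b ∨ c, a ∧ b ∧ b ∧ d, a ∨ a ∨ c), a ∨ b ∨ b ∨ d ∨ h(a, a, d) ∨ h(a, a, d)), a ∨ b ∧ b ∧ c ∧ d ∨ c ∨ g(c, a) ∨ g(f(d, c, b), a ∨ b), h(b ∨ b ∧ b ∧ b ∧ b ∨ b ∧ b ∧ b ∧ d ∨ c ∨ c ∨ d ∨ h(c, d, b), a ∧ c ∧ c ∧ f(b, c, d), b)), a, a)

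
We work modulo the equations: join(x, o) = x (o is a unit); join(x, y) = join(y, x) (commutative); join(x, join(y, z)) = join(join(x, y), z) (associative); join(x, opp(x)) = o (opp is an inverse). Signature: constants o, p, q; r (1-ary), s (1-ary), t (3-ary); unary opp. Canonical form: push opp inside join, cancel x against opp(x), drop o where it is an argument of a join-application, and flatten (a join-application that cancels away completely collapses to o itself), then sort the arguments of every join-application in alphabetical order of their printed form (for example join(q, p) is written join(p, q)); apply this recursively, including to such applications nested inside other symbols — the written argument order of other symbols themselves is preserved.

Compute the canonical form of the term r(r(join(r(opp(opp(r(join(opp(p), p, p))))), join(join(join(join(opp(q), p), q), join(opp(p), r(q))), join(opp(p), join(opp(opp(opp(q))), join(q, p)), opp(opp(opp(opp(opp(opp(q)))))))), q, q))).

Answer: r(r(join(q, q, q, r(q), r(r(p)))))

Derivation:
Work inside:  join(r(opp(opp(r(join(opp(p), p, p))))), join(join(join(join(opp(q), p), q), join(opp(p), r(q))), join(opp(p), join(opp(opp(opp(q))), join(q, p)), opp(opp(opp(opp(opp(opp(q)))))))), q, q)
Push opp inside:  distribute opp over join and collapse double opp
Cancel inverse pairs:  p cancels
Combine occurrences:  join(r(r(p)), q, q, q, r(q))
Sort:  join(q, q, q, r(q), r(r(p)))
Rebuild:  r(r(join(q, q, q, r(q), r(r(p)))))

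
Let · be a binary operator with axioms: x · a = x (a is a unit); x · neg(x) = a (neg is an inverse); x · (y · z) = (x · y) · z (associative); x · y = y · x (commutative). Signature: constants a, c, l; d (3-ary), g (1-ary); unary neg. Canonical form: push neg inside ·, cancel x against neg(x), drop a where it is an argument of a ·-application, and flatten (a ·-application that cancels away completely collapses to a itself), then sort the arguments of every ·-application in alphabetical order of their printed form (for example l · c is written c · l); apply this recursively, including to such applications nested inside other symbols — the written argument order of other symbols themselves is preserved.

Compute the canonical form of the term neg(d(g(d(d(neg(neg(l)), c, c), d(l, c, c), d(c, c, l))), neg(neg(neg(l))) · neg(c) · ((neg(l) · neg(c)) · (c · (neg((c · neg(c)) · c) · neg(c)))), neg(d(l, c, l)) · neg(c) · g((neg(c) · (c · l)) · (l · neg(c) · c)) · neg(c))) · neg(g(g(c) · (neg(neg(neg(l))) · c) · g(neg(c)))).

Push neg inside:  distribute neg over · and collapse double neg
Collect terms:  neg(d(g(d(d(l, c, c), d(l, c, c), d(c, c, l))), neg(c) · neg(c) · neg(c) · neg(l) · neg(l), g(l · l) · neg(c) · neg(c) · neg(d(l, c, l)))) · neg(g(c · g(c) · g(neg(c)) · neg(l)))

Answer: neg(d(g(d(d(l, c, c), d(l, c, c), d(c, c, l))), neg(c) · neg(c) · neg(c) · neg(l) · neg(l), g(l · l) · neg(c) · neg(c) · neg(d(l, c, l)))) · neg(g(c · g(c) · g(neg(c)) · neg(l)))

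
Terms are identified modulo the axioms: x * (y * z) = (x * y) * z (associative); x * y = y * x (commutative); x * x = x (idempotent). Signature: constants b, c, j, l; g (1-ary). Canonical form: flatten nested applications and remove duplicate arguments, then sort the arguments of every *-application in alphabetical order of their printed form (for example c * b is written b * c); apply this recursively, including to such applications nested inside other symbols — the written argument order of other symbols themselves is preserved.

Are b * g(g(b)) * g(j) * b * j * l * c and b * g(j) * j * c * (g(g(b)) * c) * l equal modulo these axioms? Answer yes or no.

Answer: yes — both canonical forms are b * c * g(g(b)) * g(j) * j * l

Derivation:
Left:  b * g(g(b)) * g(j) * b * j * l * c
  Deduplicate:  drop duplicate b
  Sort:  b * c * g(g(b)) * g(j) * j * l
Right:  b * g(j) * j * c * (g(g(b)) * c) * l
  Flatten:  b * g(j) * j * c * g(g(b)) * c * l
  Idempotence:  drop duplicate c
  Order the arguments:  b * c * g(g(b)) * g(j) * j * l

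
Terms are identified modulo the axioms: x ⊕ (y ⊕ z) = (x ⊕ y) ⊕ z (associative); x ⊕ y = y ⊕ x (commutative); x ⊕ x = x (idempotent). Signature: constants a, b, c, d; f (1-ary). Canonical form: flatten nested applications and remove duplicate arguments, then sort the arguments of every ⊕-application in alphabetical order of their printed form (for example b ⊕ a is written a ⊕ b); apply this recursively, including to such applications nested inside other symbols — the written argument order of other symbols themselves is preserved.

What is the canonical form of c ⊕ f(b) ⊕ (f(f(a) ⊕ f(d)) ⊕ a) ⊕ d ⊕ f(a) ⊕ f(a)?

Merge nested applications:  c ⊕ f(b) ⊕ f(f(a) ⊕ f(d)) ⊕ a ⊕ d ⊕ f(a) ⊕ f(a)
Drop duplicates:  drop duplicate f(a)
Order the arguments:  a ⊕ c ⊕ d ⊕ f(a) ⊕ f(b) ⊕ f(f(a) ⊕ f(d))

Answer: a ⊕ c ⊕ d ⊕ f(a) ⊕ f(b) ⊕ f(f(a) ⊕ f(d))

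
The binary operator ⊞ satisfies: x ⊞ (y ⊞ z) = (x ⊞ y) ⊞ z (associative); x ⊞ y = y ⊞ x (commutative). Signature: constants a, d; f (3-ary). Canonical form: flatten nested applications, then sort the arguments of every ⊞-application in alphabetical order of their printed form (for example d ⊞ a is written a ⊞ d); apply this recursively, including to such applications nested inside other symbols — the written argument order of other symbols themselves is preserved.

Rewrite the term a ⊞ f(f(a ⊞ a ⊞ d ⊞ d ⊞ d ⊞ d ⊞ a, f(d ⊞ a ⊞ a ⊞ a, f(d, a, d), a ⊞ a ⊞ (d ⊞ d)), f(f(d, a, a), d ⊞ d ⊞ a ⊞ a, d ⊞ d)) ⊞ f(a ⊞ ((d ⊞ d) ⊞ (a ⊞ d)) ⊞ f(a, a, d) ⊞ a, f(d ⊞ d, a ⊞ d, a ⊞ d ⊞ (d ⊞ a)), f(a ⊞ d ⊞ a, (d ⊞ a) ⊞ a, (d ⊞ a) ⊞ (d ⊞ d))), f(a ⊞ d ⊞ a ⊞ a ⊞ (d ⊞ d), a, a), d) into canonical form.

Inside:  f(f(a ⊞ a ⊞ d ⊞ d ⊞ d ⊞ d ⊞ a, f(d ⊞ a ⊞ a ⊞ a, f(d, a, d), a ⊞ a ⊞ (d ⊞ d)), f(f(d, a, a), d ⊞ d ⊞ a ⊞ a, d ⊞ d)) ⊞ f(a ⊞ ((d ⊞ d) ⊞ (a ⊞ d)) ⊞ f(a, a, d) ⊞ a, f(d ⊞ d, a ⊞ d, a ⊞ d ⊞ (d ⊞ a)), f(a ⊞ d ⊞ a, (d ⊞ a) ⊞ a, (d ⊞ a) ⊞ (d ⊞ d))), f(a ⊞ d ⊞ a ⊞ a ⊞ (d ⊞ d), a, a), d)  →  f(f(a ⊞ a ⊞ a ⊞ d ⊞ d ⊞ d ⊞ d, f(a ⊞ a ⊞ a ⊞ d, f(d, a, d), a ⊞ a ⊞ d ⊞ d), f(f(d, a, a), a ⊞ a ⊞ d ⊞ d, d ⊞ d)) ⊞ f(a ⊞ a ⊞ a ⊞ d ⊞ d ⊞ d ⊞ f(a, a, d), f(d ⊞ d, a ⊞ d, a ⊞ a ⊞ d ⊞ d), f(a ⊞ a ⊞ d, a ⊞ a ⊞ d, a ⊞ d ⊞ d ⊞ d)), f(a ⊞ a ⊞ a ⊞ d ⊞ d ⊞ d, a, a), d)
Order the arguments:  a ⊞ f(f(a ⊞ a ⊞ a ⊞ d ⊞ d ⊞ d ⊞ d, f(a ⊞ a ⊞ a ⊞ d, f(d, a, d), a ⊞ a ⊞ d ⊞ d), f(f(d, a, a), a ⊞ a ⊞ d ⊞ d, d ⊞ d)) ⊞ f(a ⊞ a ⊞ a ⊞ d ⊞ d ⊞ d ⊞ f(a, a, d), f(d ⊞ d, a ⊞ d, a ⊞ a ⊞ d ⊞ d), f(a ⊞ a ⊞ d, a ⊞ a ⊞ d, a ⊞ d ⊞ d ⊞ d)), f(a ⊞ a ⊞ a ⊞ d ⊞ d ⊞ d, a, a), d)

Answer: a ⊞ f(f(a ⊞ a ⊞ a ⊞ d ⊞ d ⊞ d ⊞ d, f(a ⊞ a ⊞ a ⊞ d, f(d, a, d), a ⊞ a ⊞ d ⊞ d), f(f(d, a, a), a ⊞ a ⊞ d ⊞ d, d ⊞ d)) ⊞ f(a ⊞ a ⊞ a ⊞ d ⊞ d ⊞ d ⊞ f(a, a, d), f(d ⊞ d, a ⊞ d, a ⊞ a ⊞ d ⊞ d), f(a ⊞ a ⊞ d, a ⊞ a ⊞ d, a ⊞ d ⊞ d ⊞ d)), f(a ⊞ a ⊞ a ⊞ d ⊞ d ⊞ d, a, a), d)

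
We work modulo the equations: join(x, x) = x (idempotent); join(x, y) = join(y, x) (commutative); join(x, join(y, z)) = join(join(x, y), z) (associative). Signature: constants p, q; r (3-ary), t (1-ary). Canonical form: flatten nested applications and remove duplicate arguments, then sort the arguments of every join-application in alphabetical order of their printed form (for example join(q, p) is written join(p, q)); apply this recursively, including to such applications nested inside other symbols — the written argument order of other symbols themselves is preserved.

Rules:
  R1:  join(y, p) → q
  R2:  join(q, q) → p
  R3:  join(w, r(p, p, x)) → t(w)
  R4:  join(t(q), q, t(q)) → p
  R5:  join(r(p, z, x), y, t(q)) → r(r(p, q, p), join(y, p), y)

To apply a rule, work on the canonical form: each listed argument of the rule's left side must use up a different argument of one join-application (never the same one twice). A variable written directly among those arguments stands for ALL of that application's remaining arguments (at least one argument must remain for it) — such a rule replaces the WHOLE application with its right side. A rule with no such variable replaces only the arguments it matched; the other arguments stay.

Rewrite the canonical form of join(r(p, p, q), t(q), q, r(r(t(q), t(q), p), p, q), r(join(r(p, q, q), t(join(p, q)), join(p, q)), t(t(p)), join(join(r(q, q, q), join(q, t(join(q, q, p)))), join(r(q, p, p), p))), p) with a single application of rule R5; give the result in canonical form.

Answer: r(r(p, q, p), join(p, q, r(join(p, q, r(p, q, q), t(join(p, q))), t(t(p)), join(p, q, r(q, p, p), r(q, q, q), t(join(p, q)))), r(r(t(q), t(q), p), p, q)), join(p, q, r(join(p, q, r(p, q, q), t(join(p, q))), t(t(p)), join(p, q, r(q, p, p), r(q, q, q), t(join(p, q)))), r(r(t(q), t(q), p), p, q)))

Derivation:
Canonical form:  join(p, q, r(join(p, q, r(p, q, q), t(join(p, q))), t(t(p)), join(p, q, r(q, p, p), r(q, q, q), t(join(p, q)))), r(p, p, q), r(r(t(q), t(q), p), p, q), t(q))
R5 matches:  uses r(p, p, q), t(q);  x := q, y := join(p, q, r(join(p, q, r(p, q, q), t(join(p, q))), t(t(p)), join(p, q, r(q, p, p), r(q, q, q), t(join(p, q)))), r(r(t(q), t(q), p), p, q)), z := p
The variable takes the whole remainder — replace the entire application.
New term:  r(r(p, q, p), join(p, q, r(join(p, q, r(p, q, q), t(join(p, q))), t(t(p)), join(p, q, r(q, p, p), r(q, q, q), t(join(p, q)))), r(r(t(q), t(q), p), p, q)), join(p, q, r(join(p, q, r(p, q, q), t(join(p, q))), t(t(p)), join(p, q, r(q, p, p), r(q, q, q), t(join(p, q)))), r(r(t(q), t(q), p), p, q)))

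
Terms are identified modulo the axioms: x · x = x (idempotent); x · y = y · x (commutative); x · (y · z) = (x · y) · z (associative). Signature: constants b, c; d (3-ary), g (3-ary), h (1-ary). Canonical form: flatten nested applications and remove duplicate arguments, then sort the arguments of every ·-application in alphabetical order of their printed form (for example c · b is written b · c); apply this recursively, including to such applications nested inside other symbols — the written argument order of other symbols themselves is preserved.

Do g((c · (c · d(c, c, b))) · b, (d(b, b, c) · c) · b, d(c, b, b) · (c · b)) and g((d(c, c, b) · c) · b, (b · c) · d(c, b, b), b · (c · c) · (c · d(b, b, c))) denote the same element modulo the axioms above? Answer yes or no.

Left:  g((c · (c · d(c, c, b))) · b, (d(b, b, c) · c) · b, d(c, b, b) · (c · b))
  Work inside:  (c · (c · d(c, c, b))) · b
  Un-nest:  c · c · d(c, c, b) · b
  Idempotence:  drop duplicate c
  Sort:  b · c · d(c, c, b)
  Put back:  g(b · c · d(c, c, b), b · c · d(b, b, c), b · c · d(c, b, b))
Right:  g((d(c, c, b) · c) · b, (b · c) · d(c, b, b), b · (c · c) · (c · d(b, b, c)))
  Work inside:  b · (c · c) · (c · d(b, b, c))
  Merge nested applications:  b · c · c · c · d(b, b, c)
  Drop duplicates:  drop duplicate c, c
  Order the arguments:  b · c · d(b, b, c)
  Reassemble:  g(b · c · d(c, c, b), b · c · d(c, b, b), b · c · d(b, b, c))

Answer: no — g(b · c · d(c, c, b), b · c · d(b, b, c), b · c · d(c, b, b)) vs g(b · c · d(c, c, b), b · c · d(c, b, b), b · c · d(b, b, c))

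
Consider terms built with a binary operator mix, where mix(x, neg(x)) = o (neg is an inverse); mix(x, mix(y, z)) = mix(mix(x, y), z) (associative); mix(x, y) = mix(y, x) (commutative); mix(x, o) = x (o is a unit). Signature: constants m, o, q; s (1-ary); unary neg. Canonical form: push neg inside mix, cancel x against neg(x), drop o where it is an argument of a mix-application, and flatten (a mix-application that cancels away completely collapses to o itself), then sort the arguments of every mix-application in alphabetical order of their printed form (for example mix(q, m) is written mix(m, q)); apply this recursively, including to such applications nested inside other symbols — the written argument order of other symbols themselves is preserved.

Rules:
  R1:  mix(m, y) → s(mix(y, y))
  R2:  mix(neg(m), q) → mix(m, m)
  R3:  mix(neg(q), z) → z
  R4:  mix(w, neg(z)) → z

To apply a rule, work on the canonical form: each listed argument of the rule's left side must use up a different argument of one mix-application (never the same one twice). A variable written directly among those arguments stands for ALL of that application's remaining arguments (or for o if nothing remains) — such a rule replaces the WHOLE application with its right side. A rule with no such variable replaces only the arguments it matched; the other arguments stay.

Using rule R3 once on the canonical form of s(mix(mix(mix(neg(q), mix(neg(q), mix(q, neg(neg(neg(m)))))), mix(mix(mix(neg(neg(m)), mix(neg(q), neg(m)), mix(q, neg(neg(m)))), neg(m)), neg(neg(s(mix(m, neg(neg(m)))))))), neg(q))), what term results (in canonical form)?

Answer: s(mix(neg(m), neg(q), s(mix(m, m))))

Derivation:
Canonical form:  s(mix(neg(m), neg(q), neg(q), s(mix(m, m))))
Match R3:  consume neg(q);  z := mix(neg(m), neg(q), s(mix(m, m)))
The extension variable absorbs all remaining arguments, so the whole application is rewritten.
Result:  s(mix(neg(m), neg(q), s(mix(m, m))))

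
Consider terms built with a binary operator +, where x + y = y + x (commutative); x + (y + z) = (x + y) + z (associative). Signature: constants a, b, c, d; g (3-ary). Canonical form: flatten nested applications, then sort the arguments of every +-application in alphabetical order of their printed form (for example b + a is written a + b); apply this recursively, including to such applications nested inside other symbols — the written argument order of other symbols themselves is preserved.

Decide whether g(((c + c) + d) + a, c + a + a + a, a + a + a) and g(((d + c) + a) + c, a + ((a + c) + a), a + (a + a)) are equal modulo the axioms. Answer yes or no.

Answer: yes — both canonical forms are g(a + c + c + d, a + a + a + c, a + a + a)

Derivation:
Left:  g(((c + c) + d) + a, c + a + a + a, a + a + a)
  Focus inside:  ((c + c) + d) + a
  Merge nested applications:  c + c + d + a
  Sort arguments:  a + c + c + d
  Reassemble:  g(a + c + c + d, a + a + a + c, a + a + a)
Right:  g(((d + c) + a) + c, a + ((a + c) + a), a + (a + a))
  Focus inside:  a + ((a + c) + a)
  Flatten:  a + a + c + a
  Sort arguments:  a + a + a + c
  Reassemble:  g(a + c + c + d, a + a + a + c, a + a + a)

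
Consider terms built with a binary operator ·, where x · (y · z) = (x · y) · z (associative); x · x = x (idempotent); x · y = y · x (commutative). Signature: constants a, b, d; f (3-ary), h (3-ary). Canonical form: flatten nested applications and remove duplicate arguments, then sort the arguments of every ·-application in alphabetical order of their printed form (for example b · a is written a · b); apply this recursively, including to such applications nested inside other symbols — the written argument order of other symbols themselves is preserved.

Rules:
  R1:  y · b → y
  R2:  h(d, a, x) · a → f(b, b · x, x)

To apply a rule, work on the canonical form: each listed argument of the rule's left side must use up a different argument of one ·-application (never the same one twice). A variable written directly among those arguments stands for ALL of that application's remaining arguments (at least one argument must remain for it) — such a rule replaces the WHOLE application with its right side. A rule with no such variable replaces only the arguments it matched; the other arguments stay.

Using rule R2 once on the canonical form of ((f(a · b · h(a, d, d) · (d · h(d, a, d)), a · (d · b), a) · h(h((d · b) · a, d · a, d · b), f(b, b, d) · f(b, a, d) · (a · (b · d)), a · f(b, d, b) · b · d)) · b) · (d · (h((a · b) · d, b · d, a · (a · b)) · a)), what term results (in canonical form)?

Canonical form:  a · b · d · f(a · b · d · h(a, d, d) · h(d, a, d), a · b · d, a) · h(a · b · d, b · d, a · b) · h(h(a · b · d, a · d, b · d), a · b · d · f(b, a, d) · f(b, b, d), a · b · d · f(b, d, b))
Apply R2:  consuming a, h(d, a, d);  x := d
New term:  a · b · d · f(b · d · f(b, b · d, d) · h(a, d, d), a · b · d, a) · h(a · b · d, b · d, a · b) · h(h(a · b · d, a · d, b · d), a · b · d · f(b, a, d) · f(b, b, d), a · b · d · f(b, d, b))

Answer: a · b · d · f(b · d · f(b, b · d, d) · h(a, d, d), a · b · d, a) · h(a · b · d, b · d, a · b) · h(h(a · b · d, a · d, b · d), a · b · d · f(b, a, d) · f(b, b, d), a · b · d · f(b, d, b))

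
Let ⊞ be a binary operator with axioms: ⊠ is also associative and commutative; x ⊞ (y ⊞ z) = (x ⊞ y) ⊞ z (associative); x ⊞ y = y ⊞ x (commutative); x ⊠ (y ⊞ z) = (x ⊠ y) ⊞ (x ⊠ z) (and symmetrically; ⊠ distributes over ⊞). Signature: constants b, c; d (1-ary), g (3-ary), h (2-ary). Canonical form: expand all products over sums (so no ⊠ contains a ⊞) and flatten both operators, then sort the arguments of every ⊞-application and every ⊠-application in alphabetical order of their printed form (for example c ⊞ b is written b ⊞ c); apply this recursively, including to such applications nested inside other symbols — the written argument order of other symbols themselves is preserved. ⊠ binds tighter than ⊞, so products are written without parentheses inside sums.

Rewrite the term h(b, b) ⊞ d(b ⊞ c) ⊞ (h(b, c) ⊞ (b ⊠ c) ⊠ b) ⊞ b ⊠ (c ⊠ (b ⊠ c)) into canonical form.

Un-nest:  h(b, b) ⊞ d(b ⊞ c) ⊞ h(b, c) ⊞ b ⊠ b ⊠ c ⊞ b ⊠ b ⊠ c ⊠ c
Sort arguments:  b ⊠ b ⊠ c ⊞ b ⊠ b ⊠ c ⊠ c ⊞ d(b ⊞ c) ⊞ h(b, b) ⊞ h(b, c)

Answer: b ⊠ b ⊠ c ⊞ b ⊠ b ⊠ c ⊠ c ⊞ d(b ⊞ c) ⊞ h(b, b) ⊞ h(b, c)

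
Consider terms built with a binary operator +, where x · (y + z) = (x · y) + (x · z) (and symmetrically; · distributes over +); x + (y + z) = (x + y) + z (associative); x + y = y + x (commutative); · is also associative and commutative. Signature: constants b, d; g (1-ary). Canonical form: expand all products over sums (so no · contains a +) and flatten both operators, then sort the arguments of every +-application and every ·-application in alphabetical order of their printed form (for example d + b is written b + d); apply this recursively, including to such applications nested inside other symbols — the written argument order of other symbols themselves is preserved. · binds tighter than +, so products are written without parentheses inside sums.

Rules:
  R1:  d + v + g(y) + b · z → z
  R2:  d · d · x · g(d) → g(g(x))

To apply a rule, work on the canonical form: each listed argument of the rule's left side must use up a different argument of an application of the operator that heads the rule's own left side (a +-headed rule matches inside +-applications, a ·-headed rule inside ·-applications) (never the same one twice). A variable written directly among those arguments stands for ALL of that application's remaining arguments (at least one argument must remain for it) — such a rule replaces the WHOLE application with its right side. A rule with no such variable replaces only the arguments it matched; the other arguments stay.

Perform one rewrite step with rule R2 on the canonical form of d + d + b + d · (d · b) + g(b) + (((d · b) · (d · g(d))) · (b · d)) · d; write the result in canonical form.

Answer: b + b · d · d + d + d + g(b) + g(g(b · b · d · d))

Derivation:
Canonical form:  b + b · b · d · d · d · d · g(d) + b · d · d + d + d + g(b)
Match R2:  consume d, d, g(d);  x := b · b · d · d
The variable takes the whole remainder — replace the entire application.
Giving:  b + b · d · d + d + d + g(b) + g(g(b · b · d · d))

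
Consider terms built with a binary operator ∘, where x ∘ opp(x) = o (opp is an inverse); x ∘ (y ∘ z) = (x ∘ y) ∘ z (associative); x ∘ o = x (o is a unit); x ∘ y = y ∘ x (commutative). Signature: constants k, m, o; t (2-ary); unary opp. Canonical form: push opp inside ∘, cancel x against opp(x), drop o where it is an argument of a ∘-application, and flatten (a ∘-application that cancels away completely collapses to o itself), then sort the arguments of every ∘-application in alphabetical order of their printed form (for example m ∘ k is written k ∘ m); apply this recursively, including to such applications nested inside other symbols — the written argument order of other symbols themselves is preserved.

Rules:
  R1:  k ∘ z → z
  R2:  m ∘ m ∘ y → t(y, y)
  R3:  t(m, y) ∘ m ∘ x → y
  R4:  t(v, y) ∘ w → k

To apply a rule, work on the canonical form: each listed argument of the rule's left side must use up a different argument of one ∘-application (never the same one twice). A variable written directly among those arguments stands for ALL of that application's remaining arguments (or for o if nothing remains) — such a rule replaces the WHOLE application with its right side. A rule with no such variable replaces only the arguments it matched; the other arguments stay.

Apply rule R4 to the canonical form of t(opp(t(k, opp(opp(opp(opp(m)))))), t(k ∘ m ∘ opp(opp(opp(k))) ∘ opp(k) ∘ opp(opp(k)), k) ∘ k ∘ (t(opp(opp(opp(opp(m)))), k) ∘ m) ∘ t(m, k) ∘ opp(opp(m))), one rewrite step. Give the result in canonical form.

Answer: t(opp(t(k, m)), k)

Derivation:
Canonical form:  t(opp(t(k, m)), k ∘ m ∘ m ∘ t(m, k) ∘ t(m, k) ∘ t(m, k))
R4 matches:  uses t(m, k);  v := m, w := k ∘ m ∘ m ∘ t(m, k) ∘ t(m, k), y := k
The extension variable absorbs all remaining arguments, so the whole application is rewritten.
New term:  t(opp(t(k, m)), k)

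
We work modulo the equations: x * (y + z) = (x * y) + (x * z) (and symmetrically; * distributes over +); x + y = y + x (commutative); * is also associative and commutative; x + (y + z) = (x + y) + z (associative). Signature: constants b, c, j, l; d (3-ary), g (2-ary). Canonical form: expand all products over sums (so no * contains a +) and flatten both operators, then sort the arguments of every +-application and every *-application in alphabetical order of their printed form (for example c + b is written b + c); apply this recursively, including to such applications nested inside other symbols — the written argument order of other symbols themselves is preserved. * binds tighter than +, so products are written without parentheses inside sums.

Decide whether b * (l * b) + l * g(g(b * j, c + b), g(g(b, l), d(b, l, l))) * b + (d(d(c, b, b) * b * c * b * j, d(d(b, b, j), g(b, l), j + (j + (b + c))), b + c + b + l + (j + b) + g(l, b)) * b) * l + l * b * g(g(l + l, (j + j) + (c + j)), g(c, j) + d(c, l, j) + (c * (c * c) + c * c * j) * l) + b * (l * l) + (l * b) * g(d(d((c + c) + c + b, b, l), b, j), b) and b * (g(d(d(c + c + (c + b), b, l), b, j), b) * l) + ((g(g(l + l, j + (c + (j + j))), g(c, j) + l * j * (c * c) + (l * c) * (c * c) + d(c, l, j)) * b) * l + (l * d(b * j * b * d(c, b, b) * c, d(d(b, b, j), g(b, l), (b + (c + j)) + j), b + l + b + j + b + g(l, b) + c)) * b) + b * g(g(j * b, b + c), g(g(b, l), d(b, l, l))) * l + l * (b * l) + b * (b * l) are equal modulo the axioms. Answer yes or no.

Left:  b * (l * b) + l * g(g(b * j, c + b), g(g(b, l), d(b, l, l))) * b + (d(d(c, b, b) * b * c * b * j, d(d(b, b, j), g(b, l), j + (j + (b + c))), b + c + b + l + (j + b) + g(l, b)) * b) * l + l * b * g(g(l + l, (j + j) + (c + j)), g(c, j) + d(c, l, j) + (c * (c * c) + c * c * j) * l) + b * (l * l) + (l * b) * g(d(d((c + c) + c + b, b, l), b, j), b)
  Expand products over sums:  b * b * l + b * g(g(b * j, b + c), g(g(b, l), d(b, l, l))) * l + b * d(b * b * c * d(c, b, b) * j, d(d(b, b, j), g(b, l), b + c + j + j), b + b + b + c + g(l, b) + j + l) * l + b * g(g(l + l, c + j + j + j), c * c * c * l + c * c * j * l + d(c, l, j) + g(c, j)) * l + b * l * l + b * g(d(d(b + c + c + c, b, l), b, j), b) * l
  Sort arguments:  b * b * l + b * d(b * b * c * d(c, b, b) * j, d(d(b, b, j), g(b, l), b + c + j + j), b + b + b + c + g(l, b) + j + l) * l + b * g(d(d(b + c + c + c, b, l), b, j), b) * l + b * g(g(b * j, b + c), g(g(b, l), d(b, l, l))) * l + b * g(g(l + l, c + j + j + j), c * c * c * l + c * c * j * l + d(c, l, j) + g(c, j)) * l + b * l * l
Right:  b * (g(d(d(c + c + (c + b), b, l), b, j), b) * l) + ((g(g(l + l, j + (c + (j + j))), g(c, j) + l * j * (c * c) + (l * c) * (c * c) + d(c, l, j)) * b) * l + (l * d(b * j * b * d(c, b, b) * c, d(d(b, b, j), g(b, l), (b + (c + j)) + j), b + l + b + j + b + g(l, b) + c)) * b) + b * g(g(j * b, b + c), g(g(b, l), d(b, l, l))) * l + l * (b * l) + b * (b * l)
  Merge nested applications:  b * g(d(d(b + c + c + c, b, l), b, j), b) * l + b * g(g(l + l, c + j + j + j), c * c * c * l + c * c * j * l + d(c, l, j) + g(c, j)) * l + b * d(b * b * c * d(c, b, b) * j, d(d(b, b, j), g(b, l), b + c + j + j), b + b + b + c + g(l, b) + j + l) * l + b * g(g(b * j, b + c), g(g(b, l), d(b, l, l))) * l + b * l * l + b * b * l
  Order the arguments:  b * b * l + b * d(b * b * c * d(c, b, b) * j, d(d(b, b, j), g(b, l), b + c + j + j), b + b + b + c + g(l, b) + j + l) * l + b * g(d(d(b + c + c + c, b, l), b, j), b) * l + b * g(g(b * j, b + c), g(g(b, l), d(b, l, l))) * l + b * g(g(l + l, c + j + j + j), c * c * c * l + c * c * j * l + d(c, l, j) + g(c, j)) * l + b * l * l

Answer: yes — both canonical forms are b * b * l + b * d(b * b * c * d(c, b, b) * j, d(d(b, b, j), g(b, l), b + c + j + j), b + b + b + c + g(l, b) + j + l) * l + b * g(d(d(b + c + c + c, b, l), b, j), b) * l + b * g(g(b * j, b + c), g(g(b, l), d(b, l, l))) * l + b * g(g(l + l, c + j + j + j), c * c * c * l + c * c * j * l + d(c, l, j) + g(c, j)) * l + b * l * l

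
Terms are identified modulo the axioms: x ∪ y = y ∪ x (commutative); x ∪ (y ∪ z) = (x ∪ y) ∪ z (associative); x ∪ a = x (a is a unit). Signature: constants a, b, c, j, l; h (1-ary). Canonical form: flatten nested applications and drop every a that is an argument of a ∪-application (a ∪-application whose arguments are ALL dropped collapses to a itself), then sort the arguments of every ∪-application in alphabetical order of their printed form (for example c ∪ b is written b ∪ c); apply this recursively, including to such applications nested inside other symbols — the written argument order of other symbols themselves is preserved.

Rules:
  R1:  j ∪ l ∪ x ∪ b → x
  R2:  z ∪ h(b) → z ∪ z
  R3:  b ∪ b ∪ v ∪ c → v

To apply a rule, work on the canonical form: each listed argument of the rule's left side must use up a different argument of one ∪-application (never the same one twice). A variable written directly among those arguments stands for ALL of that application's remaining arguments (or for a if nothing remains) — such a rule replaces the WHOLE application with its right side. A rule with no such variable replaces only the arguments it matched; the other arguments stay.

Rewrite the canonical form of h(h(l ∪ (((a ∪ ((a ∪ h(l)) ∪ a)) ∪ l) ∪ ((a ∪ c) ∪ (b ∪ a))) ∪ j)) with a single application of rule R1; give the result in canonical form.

Answer: h(h(c ∪ h(l) ∪ l))

Derivation:
Canonical form:  h(h(b ∪ c ∪ h(l) ∪ j ∪ l ∪ l))
R1 matches:  uses b, j, l;  x := c ∪ h(l) ∪ l
Every leftover argument binds to the variable; the entire application is replaced.
Giving:  h(h(c ∪ h(l) ∪ l))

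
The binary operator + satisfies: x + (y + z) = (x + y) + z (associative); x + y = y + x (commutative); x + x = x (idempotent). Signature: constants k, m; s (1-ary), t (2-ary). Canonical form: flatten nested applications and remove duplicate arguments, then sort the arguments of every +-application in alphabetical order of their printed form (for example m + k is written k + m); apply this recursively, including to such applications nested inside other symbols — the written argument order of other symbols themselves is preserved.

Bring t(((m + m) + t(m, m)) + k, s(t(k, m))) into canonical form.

Answer: t(k + m + t(m, m), s(t(k, m)))

Derivation:
Descend into:  ((m + m) + t(m, m)) + k
Un-nest:  m + m + t(m, m) + k
Drop duplicates:  drop duplicate m
Sort arguments:  k + m + t(m, m)
Reassemble:  t(k + m + t(m, m), s(t(k, m)))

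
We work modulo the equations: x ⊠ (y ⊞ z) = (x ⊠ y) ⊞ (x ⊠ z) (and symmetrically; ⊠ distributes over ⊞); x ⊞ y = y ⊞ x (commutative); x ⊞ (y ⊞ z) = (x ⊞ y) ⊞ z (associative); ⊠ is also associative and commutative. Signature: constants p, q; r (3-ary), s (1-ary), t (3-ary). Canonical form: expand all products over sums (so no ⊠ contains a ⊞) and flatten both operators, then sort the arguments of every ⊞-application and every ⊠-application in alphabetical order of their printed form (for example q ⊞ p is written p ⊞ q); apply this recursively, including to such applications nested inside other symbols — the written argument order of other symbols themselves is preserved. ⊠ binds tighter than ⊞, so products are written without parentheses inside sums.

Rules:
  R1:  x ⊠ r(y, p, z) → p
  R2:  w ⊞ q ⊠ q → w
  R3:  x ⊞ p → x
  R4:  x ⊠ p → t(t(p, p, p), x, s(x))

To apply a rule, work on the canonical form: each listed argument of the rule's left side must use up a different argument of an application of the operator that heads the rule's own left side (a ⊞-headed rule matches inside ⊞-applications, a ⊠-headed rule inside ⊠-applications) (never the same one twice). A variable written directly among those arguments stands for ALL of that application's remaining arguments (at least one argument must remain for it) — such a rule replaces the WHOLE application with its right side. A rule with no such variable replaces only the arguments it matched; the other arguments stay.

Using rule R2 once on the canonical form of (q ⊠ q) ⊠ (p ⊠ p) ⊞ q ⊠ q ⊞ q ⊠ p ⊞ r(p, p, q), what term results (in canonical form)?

Canonical form:  p ⊠ p ⊠ q ⊠ q ⊞ p ⊠ q ⊞ q ⊠ q ⊞ r(p, p, q)
R2 matches:  uses q ⊠ q;  w := p ⊠ p ⊠ q ⊠ q ⊞ p ⊠ q ⊞ r(p, p, q)
The variable takes the whole remainder — replace the entire application.
New term:  p ⊠ p ⊠ q ⊠ q ⊞ p ⊠ q ⊞ r(p, p, q)

Answer: p ⊠ p ⊠ q ⊠ q ⊞ p ⊠ q ⊞ r(p, p, q)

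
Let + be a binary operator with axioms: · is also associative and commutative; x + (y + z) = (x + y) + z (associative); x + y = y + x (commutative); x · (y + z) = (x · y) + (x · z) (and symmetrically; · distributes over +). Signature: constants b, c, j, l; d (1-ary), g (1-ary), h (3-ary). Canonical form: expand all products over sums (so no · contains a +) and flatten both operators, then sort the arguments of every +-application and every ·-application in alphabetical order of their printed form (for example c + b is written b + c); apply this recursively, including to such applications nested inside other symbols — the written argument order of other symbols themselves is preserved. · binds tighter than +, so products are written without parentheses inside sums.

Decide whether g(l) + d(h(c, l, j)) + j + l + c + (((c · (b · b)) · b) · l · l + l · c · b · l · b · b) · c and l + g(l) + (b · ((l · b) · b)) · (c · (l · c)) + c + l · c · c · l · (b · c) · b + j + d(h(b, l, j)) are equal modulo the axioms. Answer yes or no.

Answer: no — b · b · b · c · c · l · l + b · b · b · c · c · l · l + c + d(h(c, l, j)) + g(l) + j + l vs b · b · b · c · c · l · l + b · b · c · c · c · l · l + c + d(h(b, l, j)) + g(l) + j + l

Derivation:
Left:  g(l) + d(h(c, l, j)) + j + l + c + (((c · (b · b)) · b) · l · l + l · c · b · l · b · b) · c
  Expand:  g(l) + d(h(c, l, j)) + j + l + c + b · b · b · c · c · l · l + b · b · b · c · c · l · l
  Order the arguments:  b · b · b · c · c · l · l + b · b · b · c · c · l · l + c + d(h(c, l, j)) + g(l) + j + l
Right:  l + g(l) + (b · ((l · b) · b)) · (c · (l · c)) + c + l · c · c · l · (b · c) · b + j + d(h(b, l, j))
  Un-nest:  l + g(l) + b · b · b · c · c · l · l + c + b · b · c · c · c · l · l + j + d(h(b, l, j))
  Order the arguments:  b · b · b · c · c · l · l + b · b · c · c · c · l · l + c + d(h(b, l, j)) + g(l) + j + l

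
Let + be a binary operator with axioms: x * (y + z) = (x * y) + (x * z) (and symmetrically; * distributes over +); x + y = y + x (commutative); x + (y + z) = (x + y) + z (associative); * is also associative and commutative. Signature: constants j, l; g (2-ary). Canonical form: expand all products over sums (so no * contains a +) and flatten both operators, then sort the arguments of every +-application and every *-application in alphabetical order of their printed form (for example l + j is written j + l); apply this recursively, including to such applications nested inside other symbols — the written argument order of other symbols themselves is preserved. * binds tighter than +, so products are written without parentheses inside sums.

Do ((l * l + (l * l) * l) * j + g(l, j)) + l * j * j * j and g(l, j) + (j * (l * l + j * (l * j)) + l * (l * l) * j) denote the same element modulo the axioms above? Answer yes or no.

Left:  ((l * l + (l * l) * l) * j + g(l, j)) + l * j * j * j
  Distribute:  j * l * l + j * l * l * l + g(l, j) + j * j * j * l
  Sort:  g(l, j) + j * j * j * l + j * l * l + j * l * l * l
Right:  g(l, j) + (j * (l * l + j * (l * j)) + l * (l * l) * j)
  Expand products over sums:  g(l, j) + j * l * l + j * j * j * l + j * l * l * l
  Order the arguments:  g(l, j) + j * j * j * l + j * l * l + j * l * l * l

Answer: yes — both canonical forms are g(l, j) + j * j * j * l + j * l * l + j * l * l * l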